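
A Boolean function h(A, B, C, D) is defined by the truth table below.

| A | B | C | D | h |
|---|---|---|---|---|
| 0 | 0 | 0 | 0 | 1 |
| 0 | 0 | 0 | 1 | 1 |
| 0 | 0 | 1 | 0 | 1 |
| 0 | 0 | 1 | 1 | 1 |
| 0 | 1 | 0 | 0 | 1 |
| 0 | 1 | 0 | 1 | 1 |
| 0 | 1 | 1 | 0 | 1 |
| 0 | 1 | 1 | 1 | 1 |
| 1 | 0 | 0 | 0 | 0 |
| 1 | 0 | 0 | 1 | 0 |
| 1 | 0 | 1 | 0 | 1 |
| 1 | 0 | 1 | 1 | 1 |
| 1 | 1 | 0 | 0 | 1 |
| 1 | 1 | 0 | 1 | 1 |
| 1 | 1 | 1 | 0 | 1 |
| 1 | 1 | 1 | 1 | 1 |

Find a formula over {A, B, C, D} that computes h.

h(A, B, C, D) = NOT ((((A AND NOT B) AND NOT C) AND NOT D) OR (((A AND NOT B) AND NOT C) AND D))

There are just 2 zero rows: (1,0,0,0), (1,0,0,1). Their minterms are A·¬B·¬C·¬D, A·¬B·¬C·D; the OR of those covers precisely the 0-outputs, and negating it yields h.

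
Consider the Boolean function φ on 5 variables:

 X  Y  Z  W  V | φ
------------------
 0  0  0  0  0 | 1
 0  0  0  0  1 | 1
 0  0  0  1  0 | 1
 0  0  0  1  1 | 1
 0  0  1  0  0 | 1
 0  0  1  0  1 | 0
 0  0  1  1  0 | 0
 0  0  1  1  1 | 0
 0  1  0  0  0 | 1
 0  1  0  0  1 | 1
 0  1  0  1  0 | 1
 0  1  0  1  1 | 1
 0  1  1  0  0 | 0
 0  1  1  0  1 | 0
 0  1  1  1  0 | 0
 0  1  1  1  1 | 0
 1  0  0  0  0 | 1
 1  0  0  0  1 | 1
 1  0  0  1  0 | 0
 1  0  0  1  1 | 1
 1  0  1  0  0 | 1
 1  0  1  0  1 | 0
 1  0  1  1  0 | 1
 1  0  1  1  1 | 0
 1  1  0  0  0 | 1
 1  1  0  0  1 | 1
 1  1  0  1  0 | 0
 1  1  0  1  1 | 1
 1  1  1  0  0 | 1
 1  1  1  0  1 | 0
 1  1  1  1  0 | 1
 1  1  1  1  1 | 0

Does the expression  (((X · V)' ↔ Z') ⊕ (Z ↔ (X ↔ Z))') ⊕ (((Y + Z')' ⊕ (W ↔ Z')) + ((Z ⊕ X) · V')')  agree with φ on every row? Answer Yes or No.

No

Test each input against both φ and the formula:
  X=0, Y=0, Z=0, W=0, V=0: formula gives 1, φ = 1 ✓
  X=0, Y=0, Z=0, W=0, V=1: formula gives 1, φ = 1 ✓
  X=0, Y=0, Z=0, W=1, V=0: formula gives 1, φ = 1 ✓
  X=0, Y=0, Z=0, W=1, V=1: formula gives 1, φ = 1 ✓
  …
  X=0, Y=1, Z=1, W=1, V=0: formula gives 1, but φ = 0 ✗
A single disagreement suffices: at (0,1,1,1,0) they differ, so the formula does not compute φ.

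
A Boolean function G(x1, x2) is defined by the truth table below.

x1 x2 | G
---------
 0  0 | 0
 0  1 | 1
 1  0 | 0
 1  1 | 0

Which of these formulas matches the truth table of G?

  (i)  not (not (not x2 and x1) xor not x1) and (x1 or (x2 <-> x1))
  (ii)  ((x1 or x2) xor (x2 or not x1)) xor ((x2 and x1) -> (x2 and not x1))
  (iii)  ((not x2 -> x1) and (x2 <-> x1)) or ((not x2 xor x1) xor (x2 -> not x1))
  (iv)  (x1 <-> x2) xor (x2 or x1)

(i): at (0,0) it gives 1, but G = 0 — eliminated.
(iii): at (1,0) it gives 1, but G = 0 — eliminated.
(iv): at (0,0) it gives 1, but G = 0 — eliminated.
(ii) is the remaining candidate, and it agrees with G on all 4 inputs.

ii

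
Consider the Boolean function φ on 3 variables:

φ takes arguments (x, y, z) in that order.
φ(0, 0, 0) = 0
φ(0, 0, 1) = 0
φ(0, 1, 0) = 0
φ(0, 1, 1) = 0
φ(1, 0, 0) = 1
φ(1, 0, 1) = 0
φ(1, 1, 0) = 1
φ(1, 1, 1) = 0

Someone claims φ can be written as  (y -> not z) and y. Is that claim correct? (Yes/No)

No

Check the formula against φ row by row:
  x=0, y=0, z=0: formula gives 0, φ = 0 ✓
  x=0, y=0, z=1: formula gives 0, φ = 0 ✓
  x=0, y=1, z=0: formula gives 1, but φ = 0 ✗
Since they disagree at (0,1,0), the expression is not a correct formula for φ.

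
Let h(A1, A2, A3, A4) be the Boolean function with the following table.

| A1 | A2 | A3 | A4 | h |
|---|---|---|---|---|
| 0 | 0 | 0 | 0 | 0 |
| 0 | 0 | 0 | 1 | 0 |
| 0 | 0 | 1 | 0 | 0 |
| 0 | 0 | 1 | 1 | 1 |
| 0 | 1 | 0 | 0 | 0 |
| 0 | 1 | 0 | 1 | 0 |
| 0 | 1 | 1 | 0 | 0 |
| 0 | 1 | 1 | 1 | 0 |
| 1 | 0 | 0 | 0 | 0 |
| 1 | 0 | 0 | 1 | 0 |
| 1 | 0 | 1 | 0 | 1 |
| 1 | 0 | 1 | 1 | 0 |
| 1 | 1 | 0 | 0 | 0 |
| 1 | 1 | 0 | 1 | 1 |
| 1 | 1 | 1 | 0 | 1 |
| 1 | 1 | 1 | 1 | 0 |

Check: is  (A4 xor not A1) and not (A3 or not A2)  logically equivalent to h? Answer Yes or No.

Test each input against both h and the formula:
  A1=0, A2=0, A3=0, A4=0: formula gives 0, h = 0 ✓
  A1=0, A2=0, A3=0, A4=1: formula gives 0, h = 0 ✓
  A1=0, A2=0, A3=1, A4=0: formula gives 0, h = 0 ✓
  A1=0, A2=0, A3=1, A4=1: formula gives 0, but h = 1 ✗
A single disagreement suffices: at (0,0,1,1) they differ, so the formula does not compute h.

No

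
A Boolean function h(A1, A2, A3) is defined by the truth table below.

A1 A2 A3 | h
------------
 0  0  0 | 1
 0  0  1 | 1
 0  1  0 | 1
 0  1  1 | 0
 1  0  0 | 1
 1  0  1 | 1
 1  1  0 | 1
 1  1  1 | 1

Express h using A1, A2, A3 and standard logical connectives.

Only row (0,1,1) gives 0. So h is 1 everywhere except there — the complement of the minterm ¬A1·A2·A3.

h(A1, A2, A3) = ~((~A1 & A2) & A3)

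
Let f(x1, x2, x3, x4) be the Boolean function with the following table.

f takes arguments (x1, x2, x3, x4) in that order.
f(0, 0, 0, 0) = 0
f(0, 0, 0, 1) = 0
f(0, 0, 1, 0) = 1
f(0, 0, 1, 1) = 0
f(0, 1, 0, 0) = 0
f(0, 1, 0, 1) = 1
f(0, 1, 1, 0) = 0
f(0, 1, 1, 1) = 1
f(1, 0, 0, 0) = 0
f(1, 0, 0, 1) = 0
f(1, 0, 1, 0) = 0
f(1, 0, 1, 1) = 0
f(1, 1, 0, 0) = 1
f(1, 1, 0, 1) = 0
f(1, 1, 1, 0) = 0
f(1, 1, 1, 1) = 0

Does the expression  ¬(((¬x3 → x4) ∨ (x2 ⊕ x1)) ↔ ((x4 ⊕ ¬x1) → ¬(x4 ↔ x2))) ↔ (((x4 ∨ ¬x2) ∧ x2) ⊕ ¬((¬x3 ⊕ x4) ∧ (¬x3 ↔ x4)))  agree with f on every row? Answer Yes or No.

Yes

Test each input against both f and the formula:
  x1=0, x2=0, x3=0, x4=0: formula gives 0, f = 0 ✓
  x1=0, x2=0, x3=0, x4=1: formula gives 0, f = 0 ✓
  x1=0, x2=0, x3=1, x4=0: formula gives 1, f = 1 ✓
  x1=0, x2=0, x3=1, x4=1: formula gives 0, f = 0 ✓
  … (the remaining 12 rows also agree.)
No disagreement on any input; they are logically equivalent.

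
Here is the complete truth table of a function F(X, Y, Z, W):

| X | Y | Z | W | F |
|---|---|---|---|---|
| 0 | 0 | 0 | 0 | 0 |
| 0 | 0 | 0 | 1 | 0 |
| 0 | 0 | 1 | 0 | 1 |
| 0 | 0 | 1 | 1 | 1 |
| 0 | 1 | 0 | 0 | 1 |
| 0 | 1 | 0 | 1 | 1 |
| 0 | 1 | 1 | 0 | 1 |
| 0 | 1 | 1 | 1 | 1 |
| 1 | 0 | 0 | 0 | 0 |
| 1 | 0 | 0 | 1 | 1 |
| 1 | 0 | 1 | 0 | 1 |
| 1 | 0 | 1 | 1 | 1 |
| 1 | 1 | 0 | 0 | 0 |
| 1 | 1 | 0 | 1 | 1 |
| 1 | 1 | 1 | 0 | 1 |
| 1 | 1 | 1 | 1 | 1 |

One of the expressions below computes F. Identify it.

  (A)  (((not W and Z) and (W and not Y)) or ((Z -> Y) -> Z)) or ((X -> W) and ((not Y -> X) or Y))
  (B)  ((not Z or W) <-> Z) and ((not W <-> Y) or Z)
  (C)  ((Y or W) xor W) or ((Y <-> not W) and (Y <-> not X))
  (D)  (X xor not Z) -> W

A

(B) fails at (0,0,1,0): the formula yields 0, F is 1.
(C) fails at (0,0,1,0): the formula yields 0, F is 1.
(D) fails at (0,0,0,1): the formula yields 1, F is 0.
That leaves (A). Evaluating it on every row reproduces the table of F exactly.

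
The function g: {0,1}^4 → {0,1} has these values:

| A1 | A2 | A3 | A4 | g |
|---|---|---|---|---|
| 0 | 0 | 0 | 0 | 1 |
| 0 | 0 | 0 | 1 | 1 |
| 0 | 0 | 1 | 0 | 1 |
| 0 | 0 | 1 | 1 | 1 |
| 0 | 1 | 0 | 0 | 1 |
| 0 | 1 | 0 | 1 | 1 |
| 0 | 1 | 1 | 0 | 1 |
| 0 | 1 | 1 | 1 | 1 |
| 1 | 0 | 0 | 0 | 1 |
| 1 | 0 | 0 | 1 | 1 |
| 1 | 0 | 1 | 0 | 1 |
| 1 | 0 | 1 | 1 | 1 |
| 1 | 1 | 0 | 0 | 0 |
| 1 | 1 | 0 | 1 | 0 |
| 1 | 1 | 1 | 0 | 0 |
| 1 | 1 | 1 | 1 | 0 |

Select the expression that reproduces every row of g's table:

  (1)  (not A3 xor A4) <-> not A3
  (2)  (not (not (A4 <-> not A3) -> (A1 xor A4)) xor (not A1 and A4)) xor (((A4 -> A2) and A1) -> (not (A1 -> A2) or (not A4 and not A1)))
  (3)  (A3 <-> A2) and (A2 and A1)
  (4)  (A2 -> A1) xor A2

4

(1) fails at (0,0,0,1): the formula yields 0, g is 1.
(2) fails at (0,0,0,0): the formula yields 0, g is 1.
(3) fails at (0,0,0,0): the formula yields 0, g is 1.
Only (4) survives; checking it on all 16 rows confirms it matches g.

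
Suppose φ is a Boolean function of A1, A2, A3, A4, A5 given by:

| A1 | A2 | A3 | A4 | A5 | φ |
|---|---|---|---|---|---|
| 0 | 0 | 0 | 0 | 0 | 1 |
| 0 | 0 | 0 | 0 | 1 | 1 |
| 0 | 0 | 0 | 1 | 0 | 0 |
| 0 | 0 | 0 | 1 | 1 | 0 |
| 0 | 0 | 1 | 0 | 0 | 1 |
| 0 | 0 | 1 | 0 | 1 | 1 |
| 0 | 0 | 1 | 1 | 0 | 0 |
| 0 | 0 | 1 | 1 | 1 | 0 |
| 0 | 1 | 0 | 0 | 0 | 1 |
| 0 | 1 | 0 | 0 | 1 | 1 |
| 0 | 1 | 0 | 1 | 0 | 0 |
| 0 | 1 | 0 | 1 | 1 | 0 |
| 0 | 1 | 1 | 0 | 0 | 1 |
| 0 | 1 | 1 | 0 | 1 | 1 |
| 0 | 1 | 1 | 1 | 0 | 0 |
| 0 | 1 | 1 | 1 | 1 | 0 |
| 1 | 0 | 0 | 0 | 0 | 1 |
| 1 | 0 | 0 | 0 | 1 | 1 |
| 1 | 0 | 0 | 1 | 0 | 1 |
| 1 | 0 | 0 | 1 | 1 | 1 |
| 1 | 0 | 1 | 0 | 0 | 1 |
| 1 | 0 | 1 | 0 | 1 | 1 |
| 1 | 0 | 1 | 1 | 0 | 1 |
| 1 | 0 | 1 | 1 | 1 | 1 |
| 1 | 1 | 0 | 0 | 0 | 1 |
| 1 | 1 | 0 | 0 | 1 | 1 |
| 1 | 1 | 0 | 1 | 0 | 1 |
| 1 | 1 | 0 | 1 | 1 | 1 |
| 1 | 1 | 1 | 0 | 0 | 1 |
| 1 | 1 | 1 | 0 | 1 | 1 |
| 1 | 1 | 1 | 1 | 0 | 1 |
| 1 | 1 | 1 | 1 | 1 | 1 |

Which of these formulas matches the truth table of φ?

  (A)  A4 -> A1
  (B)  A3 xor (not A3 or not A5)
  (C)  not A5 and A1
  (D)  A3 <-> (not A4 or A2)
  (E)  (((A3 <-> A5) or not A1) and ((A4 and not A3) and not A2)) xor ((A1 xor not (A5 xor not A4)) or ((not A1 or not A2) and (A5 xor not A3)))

(B) disagrees with φ on (0,0,0,1,0) (formula → 1, table → 0); rule it out.
(C) disagrees with φ on (0,0,0,0,0) (formula → 0, table → 1); rule it out.
(D) disagrees with φ on (0,0,0,0,0) (formula → 0, table → 1); rule it out.
(E) disagrees with φ on (0,0,0,1,1) (formula → 1, table → 0); rule it out.
Only (A) survives; checking it on all 32 rows confirms it matches φ.

A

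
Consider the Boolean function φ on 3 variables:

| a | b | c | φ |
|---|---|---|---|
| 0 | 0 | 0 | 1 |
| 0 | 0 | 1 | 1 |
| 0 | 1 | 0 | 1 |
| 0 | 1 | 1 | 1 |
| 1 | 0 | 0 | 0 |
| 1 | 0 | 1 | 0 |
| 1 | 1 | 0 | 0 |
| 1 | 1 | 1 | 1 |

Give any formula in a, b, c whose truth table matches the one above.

φ(a, b, c) = NOT ((((a AND NOT b) AND NOT c) OR ((a AND NOT b) AND c)) OR ((a AND b) AND NOT c))

φ is 0 on only 3 rows — (1,0,0), (1,0,1), (1,1,0). Writing each as a minterm (a·¬b·¬c, a·¬b·c, a·b·¬c) and OR-ing them characterizes exactly where φ=0, so φ is the negation of that disjunction.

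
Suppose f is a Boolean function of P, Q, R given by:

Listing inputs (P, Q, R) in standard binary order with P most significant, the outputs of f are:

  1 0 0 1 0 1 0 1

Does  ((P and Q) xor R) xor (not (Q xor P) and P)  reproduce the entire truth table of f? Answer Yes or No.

Evaluate ((P and Q) xor R) xor (not (Q xor P) and P) on each row and compare to f:
  P=0, Q=0, R=0: formula gives 0, but f = 1 ✗
A single disagreement suffices: at (0,0,0) they differ, so the formula does not compute f.

No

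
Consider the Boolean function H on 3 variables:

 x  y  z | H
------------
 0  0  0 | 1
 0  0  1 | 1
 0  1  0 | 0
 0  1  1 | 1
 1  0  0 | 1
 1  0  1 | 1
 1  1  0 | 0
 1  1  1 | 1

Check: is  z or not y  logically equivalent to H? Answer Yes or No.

Yes

Test each input against both H and the formula:
  x=0, y=0, z=0: formula gives 1, H = 1 ✓
  x=0, y=0, z=1: formula gives 1, H = 1 ✓
  x=0, y=1, z=0: formula gives 0, H = 0 ✓
  x=0, y=1, z=1: formula gives 1, H = 1 ✓
  x=1, y=0, z=0: formula gives 1, H = 1 ✓
  … (the remaining 3 rows also agree.)
All 8 rows match — the expression computes H exactly.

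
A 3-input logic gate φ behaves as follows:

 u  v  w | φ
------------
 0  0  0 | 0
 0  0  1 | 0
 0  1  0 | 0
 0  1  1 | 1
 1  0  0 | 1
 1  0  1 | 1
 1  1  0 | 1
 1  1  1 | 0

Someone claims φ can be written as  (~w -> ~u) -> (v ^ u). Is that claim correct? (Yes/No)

No

Test each input against both φ and the formula:
  u=0, v=0, w=0: formula gives 0, φ = 0 ✓
  u=0, v=0, w=1: formula gives 0, φ = 0 ✓
  u=0, v=1, w=0: formula gives 1, but φ = 0 ✗
A single disagreement suffices: at (0,1,0) they differ, so the formula does not compute φ.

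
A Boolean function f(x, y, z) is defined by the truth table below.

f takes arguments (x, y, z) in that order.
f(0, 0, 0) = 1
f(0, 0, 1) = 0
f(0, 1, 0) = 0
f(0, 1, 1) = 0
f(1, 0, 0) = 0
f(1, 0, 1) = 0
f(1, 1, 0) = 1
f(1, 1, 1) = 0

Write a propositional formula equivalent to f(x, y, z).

f(x, y, z) = ((¬x ∧ ¬y) ∧ ¬z) ∨ ((x ∧ y) ∧ ¬z)

Collect the rows where f=1 — (0,0,0), (1,1,0) — and write one minterm per row: ¬x·¬y·¬z, x·y·¬z. Their union (logical OR) reproduces the table exactly.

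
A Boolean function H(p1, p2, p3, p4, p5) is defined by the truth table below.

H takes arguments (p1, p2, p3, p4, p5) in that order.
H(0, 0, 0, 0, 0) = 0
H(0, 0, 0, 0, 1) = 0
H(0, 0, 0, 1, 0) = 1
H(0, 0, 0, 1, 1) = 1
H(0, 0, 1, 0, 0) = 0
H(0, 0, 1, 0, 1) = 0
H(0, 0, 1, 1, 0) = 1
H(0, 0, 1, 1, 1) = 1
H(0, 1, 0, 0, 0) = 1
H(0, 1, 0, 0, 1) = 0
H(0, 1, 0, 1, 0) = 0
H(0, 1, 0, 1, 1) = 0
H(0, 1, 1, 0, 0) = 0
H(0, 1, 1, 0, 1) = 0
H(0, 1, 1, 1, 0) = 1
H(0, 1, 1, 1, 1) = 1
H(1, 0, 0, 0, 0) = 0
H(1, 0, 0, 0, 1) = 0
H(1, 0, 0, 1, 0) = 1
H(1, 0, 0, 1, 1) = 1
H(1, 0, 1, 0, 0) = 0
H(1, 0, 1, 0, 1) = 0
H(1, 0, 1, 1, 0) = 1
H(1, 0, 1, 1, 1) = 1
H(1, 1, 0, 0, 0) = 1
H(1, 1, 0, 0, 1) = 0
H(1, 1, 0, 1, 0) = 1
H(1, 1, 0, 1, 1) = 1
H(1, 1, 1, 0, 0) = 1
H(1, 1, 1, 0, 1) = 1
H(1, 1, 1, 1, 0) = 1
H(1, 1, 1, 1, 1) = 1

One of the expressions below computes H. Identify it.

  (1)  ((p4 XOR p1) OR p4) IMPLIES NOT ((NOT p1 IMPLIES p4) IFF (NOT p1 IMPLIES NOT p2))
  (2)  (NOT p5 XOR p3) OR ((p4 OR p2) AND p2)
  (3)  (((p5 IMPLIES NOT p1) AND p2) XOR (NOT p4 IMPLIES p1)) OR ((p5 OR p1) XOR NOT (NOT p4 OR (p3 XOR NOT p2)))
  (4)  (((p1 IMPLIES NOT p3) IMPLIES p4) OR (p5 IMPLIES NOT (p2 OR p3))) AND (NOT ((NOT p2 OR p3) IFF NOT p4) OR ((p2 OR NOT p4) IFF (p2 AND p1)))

4

(1) disagrees with H on (0,0,0,0,0) (formula → 1, table → 0); rule it out.
(2) disagrees with H on (0,0,0,0,0) (formula → 1, table → 0); rule it out.
(3) disagrees with H on (0,0,0,0,1) (formula → 1, table → 0); rule it out.
That leaves (4). Evaluating it on every row reproduces the table of H exactly.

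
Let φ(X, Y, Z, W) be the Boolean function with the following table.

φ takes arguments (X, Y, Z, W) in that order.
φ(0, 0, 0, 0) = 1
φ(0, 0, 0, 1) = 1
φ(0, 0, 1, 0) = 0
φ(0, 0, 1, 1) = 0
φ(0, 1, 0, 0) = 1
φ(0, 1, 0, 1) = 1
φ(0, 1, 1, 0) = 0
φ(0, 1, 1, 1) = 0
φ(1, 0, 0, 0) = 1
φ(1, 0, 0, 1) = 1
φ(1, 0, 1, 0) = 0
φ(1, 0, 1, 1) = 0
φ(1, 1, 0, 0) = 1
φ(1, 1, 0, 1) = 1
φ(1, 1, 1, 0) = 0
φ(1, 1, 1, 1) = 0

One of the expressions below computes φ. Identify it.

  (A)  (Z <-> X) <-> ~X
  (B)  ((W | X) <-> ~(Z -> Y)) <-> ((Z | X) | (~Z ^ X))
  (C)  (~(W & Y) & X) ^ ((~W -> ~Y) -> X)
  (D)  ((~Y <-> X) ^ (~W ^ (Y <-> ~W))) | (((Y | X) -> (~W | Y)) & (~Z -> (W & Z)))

(B) disagrees with φ on (0,0,0,1) (formula → 0, table → 1); rule it out.
(C) disagrees with φ on (0,0,0,0) (formula → 0, table → 1); rule it out.
(D) disagrees with φ on (0,0,1,0) (formula → 1, table → 0); rule it out.
That leaves (A). Evaluating it on every row reproduces the table of φ exactly.

A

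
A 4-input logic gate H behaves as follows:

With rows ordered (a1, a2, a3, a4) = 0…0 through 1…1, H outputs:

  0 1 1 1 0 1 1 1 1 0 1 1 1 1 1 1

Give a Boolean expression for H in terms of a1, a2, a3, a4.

H(a1, a2, a3, a4) = not (((((not a1 and not a2) and not a3) and not a4) or (((not a1 and a2) and not a3) and not a4)) or (((a1 and not a2) and not a3) and a4))

The 0-rows are (0,0,0,0), (0,1,0,0), (1,0,0,1). Take each as a conjunction (¬a1·¬a2·¬a3·¬a4, ¬a1·a2·¬a3·¬a4, a1·¬a2·¬a3·a4), form their disjunction, and complement — that gives a formula that is 1 everywhere H is.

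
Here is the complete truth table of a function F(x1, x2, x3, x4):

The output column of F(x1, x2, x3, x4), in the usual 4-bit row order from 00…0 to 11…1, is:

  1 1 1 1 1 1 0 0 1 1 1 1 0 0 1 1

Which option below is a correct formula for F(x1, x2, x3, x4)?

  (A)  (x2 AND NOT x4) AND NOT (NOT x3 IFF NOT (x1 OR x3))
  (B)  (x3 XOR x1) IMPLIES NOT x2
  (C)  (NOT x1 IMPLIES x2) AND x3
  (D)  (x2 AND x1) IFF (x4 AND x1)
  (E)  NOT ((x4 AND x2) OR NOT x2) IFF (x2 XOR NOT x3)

(A) fails at (0,0,0,0): the formula yields 0, F is 1.
(C) fails at (0,0,0,0): the formula yields 0, F is 1.
(D) fails at (0,1,1,0): the formula yields 1, F is 0.
(E) fails at (0,0,0,0): the formula yields 0, F is 1.
Only (B) survives; checking it on all 16 rows confirms it matches F.

B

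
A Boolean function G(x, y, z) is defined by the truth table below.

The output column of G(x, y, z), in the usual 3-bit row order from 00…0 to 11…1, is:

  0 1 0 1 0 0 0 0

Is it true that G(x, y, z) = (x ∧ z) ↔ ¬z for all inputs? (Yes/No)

Yes

Test each input against both G and the formula:
  x=0, y=0, z=0: formula gives 0, G = 0 ✓
  x=0, y=0, z=1: formula gives 1, G = 1 ✓
  x=0, y=1, z=0: formula gives 0, G = 0 ✓
  x=0, y=1, z=1: formula gives 1, G = 1 ✓
  x=1, y=0, z=0: formula gives 0, G = 0 ✓
  …and likewise for the remaining 3 rows.
Every row agrees, so the formula is equivalent.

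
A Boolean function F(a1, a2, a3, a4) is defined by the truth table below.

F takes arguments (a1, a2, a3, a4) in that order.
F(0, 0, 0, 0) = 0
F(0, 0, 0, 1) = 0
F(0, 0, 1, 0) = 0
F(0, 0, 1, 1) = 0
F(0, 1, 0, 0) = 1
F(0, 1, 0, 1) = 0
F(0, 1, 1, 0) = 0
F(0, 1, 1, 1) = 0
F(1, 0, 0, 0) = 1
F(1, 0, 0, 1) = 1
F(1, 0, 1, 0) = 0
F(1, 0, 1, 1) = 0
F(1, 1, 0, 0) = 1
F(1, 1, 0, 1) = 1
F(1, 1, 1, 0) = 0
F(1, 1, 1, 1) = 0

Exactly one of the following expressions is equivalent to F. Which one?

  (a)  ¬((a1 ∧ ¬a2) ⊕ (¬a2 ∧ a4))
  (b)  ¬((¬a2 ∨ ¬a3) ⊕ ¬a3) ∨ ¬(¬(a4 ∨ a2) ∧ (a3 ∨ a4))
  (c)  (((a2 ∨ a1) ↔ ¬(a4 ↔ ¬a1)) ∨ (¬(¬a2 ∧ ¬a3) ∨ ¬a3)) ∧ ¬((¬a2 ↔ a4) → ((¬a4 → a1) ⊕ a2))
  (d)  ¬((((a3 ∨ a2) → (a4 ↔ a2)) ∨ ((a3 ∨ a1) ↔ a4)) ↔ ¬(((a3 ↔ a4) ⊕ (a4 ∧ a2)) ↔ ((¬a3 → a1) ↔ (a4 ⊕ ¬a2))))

d

(a): at (0,0,0,0) it gives 1, but F = 0 — eliminated.
(b): at (0,0,0,0) it gives 1, but F = 0 — eliminated.
(c): at (0,1,0,0) it gives 0, but F = 1 — eliminated.
Only (d) survives; checking it on all 16 rows confirms it matches F.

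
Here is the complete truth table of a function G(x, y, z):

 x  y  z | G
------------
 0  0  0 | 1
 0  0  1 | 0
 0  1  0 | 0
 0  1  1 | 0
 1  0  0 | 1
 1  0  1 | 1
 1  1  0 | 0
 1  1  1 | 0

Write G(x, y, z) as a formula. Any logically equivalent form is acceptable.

The 1-rows are (0,0,0), (1,0,0), (1,0,1). Each contributes one minterm — ¬x·¬y·¬z; x·¬y·¬z; x·¬y·z — and their disjunction is a sum-of-products form of G.

G(x, y, z) = (((¬x ∧ ¬y) ∧ ¬z) ∨ ((x ∧ ¬y) ∧ ¬z)) ∨ ((x ∧ ¬y) ∧ z)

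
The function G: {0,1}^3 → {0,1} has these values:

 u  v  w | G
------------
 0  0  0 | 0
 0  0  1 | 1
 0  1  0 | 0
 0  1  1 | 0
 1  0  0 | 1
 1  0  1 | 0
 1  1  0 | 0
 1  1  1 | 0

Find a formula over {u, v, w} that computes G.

G(u, v, w) = ((¬u ∧ ¬v) ∧ w) ∨ ((u ∧ ¬v) ∧ ¬w)

The 1-rows are (0,0,1), (1,0,0). Each contributes one minterm — ¬u·¬v·w; u·¬v·¬w — and their disjunction is a sum-of-products form of G.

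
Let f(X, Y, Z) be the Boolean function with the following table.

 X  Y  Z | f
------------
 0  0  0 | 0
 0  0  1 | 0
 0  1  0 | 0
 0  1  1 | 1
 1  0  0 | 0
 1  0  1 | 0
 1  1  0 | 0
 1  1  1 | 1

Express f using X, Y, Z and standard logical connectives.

f(X, Y, Z) = ((¬X ∧ Y) ∧ Z) ∨ ((X ∧ Y) ∧ Z)

The 1-rows are (0,1,1), (1,1,1). Each contributes one minterm — ¬X·Y·Z; X·Y·Z — and their disjunction is a sum-of-products form of f.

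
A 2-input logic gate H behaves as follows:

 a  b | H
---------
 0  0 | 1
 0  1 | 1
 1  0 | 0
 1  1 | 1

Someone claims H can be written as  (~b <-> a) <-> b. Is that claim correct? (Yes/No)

No

Check the formula against H row by row:
  a=0, b=0: formula gives 1, H = 1 ✓
  a=0, b=1: formula gives 1, H = 1 ✓
  a=1, b=0: formula gives 0, H = 0 ✓
  a=1, b=1: formula gives 0, but H = 1 ✗
A single disagreement suffices: at (1,1) they differ, so the formula does not compute H.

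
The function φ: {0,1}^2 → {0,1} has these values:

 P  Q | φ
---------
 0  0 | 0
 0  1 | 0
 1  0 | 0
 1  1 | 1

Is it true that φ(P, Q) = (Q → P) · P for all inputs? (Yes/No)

No

Check the formula against φ row by row:
  P=0, Q=0: formula gives 0, φ = 0 ✓
  P=0, Q=1: formula gives 0, φ = 0 ✓
  P=1, Q=0: formula gives 1, but φ = 0 ✗
Since they disagree at (1,0), the expression is not a correct formula for φ.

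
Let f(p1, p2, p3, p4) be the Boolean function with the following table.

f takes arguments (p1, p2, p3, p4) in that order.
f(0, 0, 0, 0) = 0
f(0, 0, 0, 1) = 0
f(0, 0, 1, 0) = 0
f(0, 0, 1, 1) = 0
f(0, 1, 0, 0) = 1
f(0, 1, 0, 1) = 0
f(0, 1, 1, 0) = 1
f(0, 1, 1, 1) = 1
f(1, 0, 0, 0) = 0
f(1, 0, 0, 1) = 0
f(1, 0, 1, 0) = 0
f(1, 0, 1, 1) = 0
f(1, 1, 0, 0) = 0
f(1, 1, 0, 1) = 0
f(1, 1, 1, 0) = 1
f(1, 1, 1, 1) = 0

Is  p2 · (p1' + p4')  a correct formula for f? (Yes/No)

Check the formula against f row by row:
  p1=0, p2=0, p3=0, p4=0: formula gives 0, f = 0 ✓
  p1=0, p2=0, p3=0, p4=1: formula gives 0, f = 0 ✓
  p1=0, p2=0, p3=1, p4=0: formula gives 0, f = 0 ✓
  p1=0, p2=0, p3=1, p4=1: formula gives 0, f = 0 ✓
  …
  p1=0, p2=1, p3=0, p4=1: formula gives 1, but f = 0 ✗
Row (0,1,0,1) is a counterexample, so the formula is not equivalent to f.

No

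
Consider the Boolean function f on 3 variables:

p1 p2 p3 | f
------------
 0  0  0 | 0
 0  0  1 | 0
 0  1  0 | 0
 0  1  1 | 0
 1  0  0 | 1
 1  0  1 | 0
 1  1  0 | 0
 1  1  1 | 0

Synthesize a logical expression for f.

Only row (1,0,0) gives 1. That row's minterm p1·¬p2·¬p3 is f directly.

f(p1, p2, p3) = (p1 & ~p2) & ~p3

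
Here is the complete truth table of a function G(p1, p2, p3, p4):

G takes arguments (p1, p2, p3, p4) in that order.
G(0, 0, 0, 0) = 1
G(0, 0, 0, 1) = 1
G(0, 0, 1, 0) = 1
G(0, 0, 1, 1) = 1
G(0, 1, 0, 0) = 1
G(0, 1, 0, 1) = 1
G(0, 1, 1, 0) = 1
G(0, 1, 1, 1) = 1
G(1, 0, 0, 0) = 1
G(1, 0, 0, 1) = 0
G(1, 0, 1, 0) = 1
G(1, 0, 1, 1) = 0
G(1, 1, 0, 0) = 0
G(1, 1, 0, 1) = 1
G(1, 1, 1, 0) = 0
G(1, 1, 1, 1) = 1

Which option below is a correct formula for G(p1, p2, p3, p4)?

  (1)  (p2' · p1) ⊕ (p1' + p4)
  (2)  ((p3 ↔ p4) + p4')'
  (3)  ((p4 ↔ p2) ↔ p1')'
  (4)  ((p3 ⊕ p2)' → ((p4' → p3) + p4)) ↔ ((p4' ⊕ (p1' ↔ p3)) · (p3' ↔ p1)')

1

(2): at (0,0,0,0) it gives 0, but G = 1 — eliminated.
(3): at (0,0,0,0) it gives 0, but G = 1 — eliminated.
(4): at (0,0,0,0) it gives 0, but G = 1 — eliminated.
Only (1) survives; checking it on all 16 rows confirms it matches G.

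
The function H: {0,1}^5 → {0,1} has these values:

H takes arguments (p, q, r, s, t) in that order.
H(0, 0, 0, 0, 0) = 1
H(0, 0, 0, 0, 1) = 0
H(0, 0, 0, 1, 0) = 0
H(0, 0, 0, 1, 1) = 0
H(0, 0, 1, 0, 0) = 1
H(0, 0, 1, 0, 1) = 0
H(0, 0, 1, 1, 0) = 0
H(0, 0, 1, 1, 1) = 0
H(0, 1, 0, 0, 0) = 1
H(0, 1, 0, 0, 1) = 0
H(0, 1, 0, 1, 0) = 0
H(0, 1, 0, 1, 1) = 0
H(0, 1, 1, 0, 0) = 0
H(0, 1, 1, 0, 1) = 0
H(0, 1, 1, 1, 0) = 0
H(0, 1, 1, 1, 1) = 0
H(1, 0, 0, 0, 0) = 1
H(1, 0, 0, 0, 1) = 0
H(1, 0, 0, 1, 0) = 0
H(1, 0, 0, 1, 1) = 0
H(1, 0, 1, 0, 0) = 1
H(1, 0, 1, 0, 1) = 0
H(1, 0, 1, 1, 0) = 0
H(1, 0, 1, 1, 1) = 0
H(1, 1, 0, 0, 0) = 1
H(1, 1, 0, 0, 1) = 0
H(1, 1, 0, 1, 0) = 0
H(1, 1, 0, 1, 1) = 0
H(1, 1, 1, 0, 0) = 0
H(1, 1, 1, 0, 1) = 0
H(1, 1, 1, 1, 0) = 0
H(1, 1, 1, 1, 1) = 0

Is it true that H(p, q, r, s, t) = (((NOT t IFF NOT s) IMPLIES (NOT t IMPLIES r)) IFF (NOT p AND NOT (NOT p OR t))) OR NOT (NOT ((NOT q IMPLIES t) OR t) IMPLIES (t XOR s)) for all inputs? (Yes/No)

Test each input against both H and the formula:
  p=0, q=0, r=0, s=0, t=0: formula gives 1, H = 1 ✓
  p=0, q=0, r=0, s=0, t=1: formula gives 0, H = 0 ✓
  p=0, q=0, r=0, s=1, t=0: formula gives 0, H = 0 ✓
  p=0, q=0, r=0, s=1, t=1: formula gives 0, H = 0 ✓
  …and likewise for the remaining 28 rows.
Every row agrees, so the formula is equivalent.

Yes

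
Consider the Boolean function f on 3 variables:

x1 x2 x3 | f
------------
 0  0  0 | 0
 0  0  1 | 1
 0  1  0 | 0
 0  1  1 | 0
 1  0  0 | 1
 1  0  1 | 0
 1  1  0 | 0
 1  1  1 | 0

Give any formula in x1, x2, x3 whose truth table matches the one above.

f(x1, x2, x3) = ((not x1 and not x2) and x3) or ((x1 and not x2) and not x3)

Collect the rows where f=1 — (0,0,1), (1,0,0) — and write one minterm per row: ¬x1·¬x2·x3, x1·¬x2·¬x3. Their union (logical OR) reproduces the table exactly.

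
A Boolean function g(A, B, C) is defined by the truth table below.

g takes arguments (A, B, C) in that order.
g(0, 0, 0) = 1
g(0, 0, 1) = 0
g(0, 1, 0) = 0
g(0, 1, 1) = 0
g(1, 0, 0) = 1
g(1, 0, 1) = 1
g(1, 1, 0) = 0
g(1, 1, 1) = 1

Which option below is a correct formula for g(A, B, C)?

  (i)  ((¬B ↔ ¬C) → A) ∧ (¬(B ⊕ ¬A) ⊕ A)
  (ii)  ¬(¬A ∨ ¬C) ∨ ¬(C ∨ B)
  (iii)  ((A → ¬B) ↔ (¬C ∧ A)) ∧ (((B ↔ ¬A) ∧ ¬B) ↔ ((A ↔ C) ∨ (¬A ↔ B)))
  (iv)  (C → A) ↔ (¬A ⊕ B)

(i) fails at (0,0,0): the formula yields 0, g is 1.
(iii) fails at (0,0,0): the formula yields 0, g is 1.
(iv) fails at (0,1,1): the formula yields 1, g is 0.
(ii) is the remaining candidate, and it agrees with g on all 8 inputs.

ii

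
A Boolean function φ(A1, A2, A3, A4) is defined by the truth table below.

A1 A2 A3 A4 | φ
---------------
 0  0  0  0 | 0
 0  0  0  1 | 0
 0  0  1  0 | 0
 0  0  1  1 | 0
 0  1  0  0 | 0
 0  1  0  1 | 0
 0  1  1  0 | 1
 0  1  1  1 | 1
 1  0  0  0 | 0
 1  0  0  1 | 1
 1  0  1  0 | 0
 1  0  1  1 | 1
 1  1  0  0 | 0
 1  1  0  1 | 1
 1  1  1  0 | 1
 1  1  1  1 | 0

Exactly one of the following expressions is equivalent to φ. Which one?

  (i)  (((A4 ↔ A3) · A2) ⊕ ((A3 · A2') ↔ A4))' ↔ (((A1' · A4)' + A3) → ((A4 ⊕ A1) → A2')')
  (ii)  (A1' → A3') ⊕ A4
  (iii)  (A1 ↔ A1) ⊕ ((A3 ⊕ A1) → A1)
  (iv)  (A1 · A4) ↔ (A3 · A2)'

(i): at (0,0,0,0) it gives 1, but φ = 0 — eliminated.
(ii): at (0,0,0,0) it gives 1, but φ = 0 — eliminated.
(iii): at (0,0,1,0) it gives 1, but φ = 0 — eliminated.
(iv) is the remaining candidate, and it agrees with φ on all 16 inputs.

iv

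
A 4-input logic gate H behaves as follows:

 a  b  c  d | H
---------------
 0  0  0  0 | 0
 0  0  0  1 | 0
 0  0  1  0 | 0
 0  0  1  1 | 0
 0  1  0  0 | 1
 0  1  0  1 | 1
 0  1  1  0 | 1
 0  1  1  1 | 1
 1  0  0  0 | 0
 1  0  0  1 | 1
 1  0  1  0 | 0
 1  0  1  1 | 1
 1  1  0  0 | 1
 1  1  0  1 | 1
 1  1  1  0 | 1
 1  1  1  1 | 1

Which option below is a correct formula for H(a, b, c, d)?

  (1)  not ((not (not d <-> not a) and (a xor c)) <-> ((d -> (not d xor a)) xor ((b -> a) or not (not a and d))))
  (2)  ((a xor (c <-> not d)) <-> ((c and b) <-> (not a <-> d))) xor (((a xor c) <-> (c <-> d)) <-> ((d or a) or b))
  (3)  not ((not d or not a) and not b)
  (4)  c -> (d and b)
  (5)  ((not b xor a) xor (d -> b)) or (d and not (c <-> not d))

(1) disagrees with H on (0,0,0,1) (formula → 1, table → 0); rule it out.
(2) disagrees with H on (0,0,0,0) (formula → 1, table → 0); rule it out.
(4) disagrees with H on (0,0,0,0) (formula → 1, table → 0); rule it out.
(5) disagrees with H on (0,0,0,1) (formula → 1, table → 0); rule it out.
(3) is the remaining candidate, and it agrees with H on all 16 inputs.

3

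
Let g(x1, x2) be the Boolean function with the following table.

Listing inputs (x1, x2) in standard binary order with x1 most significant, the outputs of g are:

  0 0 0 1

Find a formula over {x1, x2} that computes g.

The output is 1 only when every input is 1 — the AND of all inputs.

g(x1, x2) = x1 and x2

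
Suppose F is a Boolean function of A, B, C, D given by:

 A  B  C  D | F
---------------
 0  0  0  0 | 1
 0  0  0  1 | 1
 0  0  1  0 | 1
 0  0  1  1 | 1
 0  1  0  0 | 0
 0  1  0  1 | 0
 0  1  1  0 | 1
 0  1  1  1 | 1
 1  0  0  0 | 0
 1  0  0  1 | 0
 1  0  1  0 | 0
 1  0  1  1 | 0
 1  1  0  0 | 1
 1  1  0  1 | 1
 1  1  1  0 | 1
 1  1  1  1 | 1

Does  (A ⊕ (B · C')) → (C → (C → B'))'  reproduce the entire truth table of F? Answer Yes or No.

Check the formula against F row by row:
  A=0, B=0, C=0, D=0: formula gives 1, F = 1 ✓
  A=0, B=0, C=0, D=1: formula gives 1, F = 1 ✓
  A=0, B=0, C=1, D=0: formula gives 1, F = 1 ✓
  A=0, B=0, C=1, D=1: formula gives 1, F = 1 ✓
  …and likewise for the remaining 12 rows.
All 16 rows match — the expression computes F exactly.

Yes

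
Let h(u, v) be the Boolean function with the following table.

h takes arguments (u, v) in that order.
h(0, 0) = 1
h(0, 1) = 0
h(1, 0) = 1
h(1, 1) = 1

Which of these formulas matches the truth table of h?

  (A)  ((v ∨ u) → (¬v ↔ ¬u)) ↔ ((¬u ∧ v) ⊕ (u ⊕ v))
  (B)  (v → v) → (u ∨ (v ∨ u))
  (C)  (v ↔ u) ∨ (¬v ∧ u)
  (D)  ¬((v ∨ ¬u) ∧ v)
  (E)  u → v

(A) fails at (0,0): the formula yields 0, h is 1.
(B) fails at (0,0): the formula yields 0, h is 1.
(D) fails at (1,1): the formula yields 0, h is 1.
(E) fails at (0,1): the formula yields 1, h is 0.
Only (C) survives; checking it on all 4 rows confirms it matches h.

C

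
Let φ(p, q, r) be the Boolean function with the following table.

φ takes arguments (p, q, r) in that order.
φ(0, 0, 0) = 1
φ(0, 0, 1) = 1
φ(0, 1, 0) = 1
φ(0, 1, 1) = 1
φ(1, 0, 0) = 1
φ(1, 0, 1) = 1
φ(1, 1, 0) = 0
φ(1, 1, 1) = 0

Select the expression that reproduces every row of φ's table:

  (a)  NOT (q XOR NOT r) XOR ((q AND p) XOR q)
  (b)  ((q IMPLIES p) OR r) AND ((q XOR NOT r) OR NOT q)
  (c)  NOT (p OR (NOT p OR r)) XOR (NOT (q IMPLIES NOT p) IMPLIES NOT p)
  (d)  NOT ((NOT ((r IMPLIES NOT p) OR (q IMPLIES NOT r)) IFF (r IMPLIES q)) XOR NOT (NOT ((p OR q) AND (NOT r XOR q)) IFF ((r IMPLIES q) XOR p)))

c

(a) disagrees with φ on (0,0,0) (formula → 0, table → 1); rule it out.
(b) disagrees with φ on (0,1,0) (formula → 0, table → 1); rule it out.
(d) disagrees with φ on (0,1,1) (formula → 0, table → 1); rule it out.
Only (c) survives; checking it on all 8 rows confirms it matches φ.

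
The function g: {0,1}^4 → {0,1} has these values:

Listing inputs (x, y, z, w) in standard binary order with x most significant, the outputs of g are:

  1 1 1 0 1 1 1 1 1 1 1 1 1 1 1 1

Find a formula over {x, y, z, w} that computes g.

g(x, y, z, w) = (((x' · y') · z) · w)'

Only row (0,0,1,1) gives 0. So g is 1 everywhere except there — the complement of the minterm ¬x·¬y·z·w.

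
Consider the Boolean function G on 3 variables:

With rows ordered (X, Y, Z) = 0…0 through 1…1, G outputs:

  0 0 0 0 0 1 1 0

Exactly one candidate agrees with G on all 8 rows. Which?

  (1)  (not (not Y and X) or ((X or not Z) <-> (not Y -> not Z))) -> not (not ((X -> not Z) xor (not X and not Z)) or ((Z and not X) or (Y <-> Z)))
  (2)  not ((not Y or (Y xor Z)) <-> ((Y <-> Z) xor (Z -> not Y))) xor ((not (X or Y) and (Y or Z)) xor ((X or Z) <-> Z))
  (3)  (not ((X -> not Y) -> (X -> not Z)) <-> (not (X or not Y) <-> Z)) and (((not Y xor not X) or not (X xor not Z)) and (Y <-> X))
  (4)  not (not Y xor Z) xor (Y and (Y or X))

1

(2): at (0,1,0) it gives 1, but G = 0 — eliminated.
(3): at (0,0,1) it gives 1, but G = 0 — eliminated.
(4): at (0,0,1) it gives 1, but G = 0 — eliminated.
That leaves (1). Evaluating it on every row reproduces the table of G exactly.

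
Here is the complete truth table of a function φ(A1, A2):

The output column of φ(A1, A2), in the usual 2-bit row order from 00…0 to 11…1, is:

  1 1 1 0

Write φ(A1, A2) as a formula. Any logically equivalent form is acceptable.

φ(A1, A2) = not (A1 and A2)

The output is 0 only when every input is 1 — NAND of all inputs.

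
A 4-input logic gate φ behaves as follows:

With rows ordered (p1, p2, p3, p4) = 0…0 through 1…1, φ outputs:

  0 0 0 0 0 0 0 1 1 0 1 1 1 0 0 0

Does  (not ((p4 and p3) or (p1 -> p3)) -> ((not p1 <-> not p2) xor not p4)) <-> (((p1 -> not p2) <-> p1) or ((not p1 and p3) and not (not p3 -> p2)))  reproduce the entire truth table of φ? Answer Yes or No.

No

Evaluate (not ((p4 and p3) or (p1 -> p3)) -> ((not p1 <-> not p2) xor not p4)) <-> (((p1 -> not p2) <-> p1) or ((not p1 and p3) and not (not p3 -> p2))) on each row and compare to φ:
  p1=0, p2=0, p3=0, p4=0: formula gives 0, φ = 0 ✓
  p1=0, p2=0, p3=0, p4=1: formula gives 0, φ = 0 ✓
  p1=0, p2=0, p3=1, p4=0: formula gives 0, φ = 0 ✓
  p1=0, p2=0, p3=1, p4=1: formula gives 0, φ = 0 ✓
  …
  p1=0, p2=1, p3=1, p4=1: formula gives 0, but φ = 1 ✗
Row (0,1,1,1) is a counterexample, so the formula is not equivalent to φ.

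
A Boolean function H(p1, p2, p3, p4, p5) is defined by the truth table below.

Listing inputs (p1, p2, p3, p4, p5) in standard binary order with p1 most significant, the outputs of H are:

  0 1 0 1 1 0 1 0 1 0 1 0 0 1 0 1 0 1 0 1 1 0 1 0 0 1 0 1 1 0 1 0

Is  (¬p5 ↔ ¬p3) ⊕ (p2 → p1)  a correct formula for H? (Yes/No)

Yes

Evaluate (¬p5 ↔ ¬p3) ⊕ (p2 → p1) on each row and compare to H:
  p1=0, p2=0, p3=0, p4=0, p5=0: formula gives 0, H = 0 ✓
  p1=0, p2=0, p3=0, p4=0, p5=1: formula gives 1, H = 1 ✓
  p1=0, p2=0, p3=0, p4=1, p5=0: formula gives 0, H = 0 ✓
  p1=0, p2=0, p3=0, p4=1, p5=1: formula gives 1, H = 1 ✓
  …and likewise for the remaining 28 rows.
No disagreement on any input; they are logically equivalent.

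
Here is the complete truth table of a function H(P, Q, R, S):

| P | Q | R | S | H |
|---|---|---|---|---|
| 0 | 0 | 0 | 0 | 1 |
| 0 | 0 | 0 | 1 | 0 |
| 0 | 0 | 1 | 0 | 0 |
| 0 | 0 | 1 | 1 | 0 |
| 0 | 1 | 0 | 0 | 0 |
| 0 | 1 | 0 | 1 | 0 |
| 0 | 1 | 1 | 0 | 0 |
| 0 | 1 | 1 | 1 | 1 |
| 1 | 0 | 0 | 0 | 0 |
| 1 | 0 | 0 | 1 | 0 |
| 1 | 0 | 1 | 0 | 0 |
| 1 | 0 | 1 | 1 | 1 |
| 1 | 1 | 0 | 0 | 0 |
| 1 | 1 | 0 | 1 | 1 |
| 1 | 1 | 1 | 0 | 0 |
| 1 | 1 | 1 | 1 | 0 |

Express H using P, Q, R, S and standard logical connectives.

H(P, Q, R, S) = (((((P' · Q') · R') · S') + (((P' · Q) · R) · S)) + (((P · Q') · R) · S)) + (((P · Q) · R') · S)

H=1 on 4 inputs: (0,0,0,0), (0,1,1,1), (1,0,1,1), (1,1,0,1). Reading each as a conjunction of literals (¬P·¬Q·¬R·¬S, ¬P·Q·R·S, P·¬Q·R·S, P·Q·¬R·S) and taking the OR gives the canonical DNF.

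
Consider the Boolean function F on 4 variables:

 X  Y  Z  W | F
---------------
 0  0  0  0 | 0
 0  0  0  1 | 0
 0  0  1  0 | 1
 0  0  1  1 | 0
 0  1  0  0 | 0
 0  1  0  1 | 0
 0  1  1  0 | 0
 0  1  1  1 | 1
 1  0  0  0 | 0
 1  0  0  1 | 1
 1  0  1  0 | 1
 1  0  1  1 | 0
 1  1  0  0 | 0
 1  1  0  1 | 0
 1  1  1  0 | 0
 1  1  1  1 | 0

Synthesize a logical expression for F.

F(X, Y, Z, W) = (((((not X and not Y) and Z) and not W) or (((not X and Y) and Z) and W)) or (((X and not Y) and not Z) and W)) or (((X and not Y) and Z) and not W)

The 1-rows are (0,0,1,0), (0,1,1,1), (1,0,0,1), (1,0,1,0). Each contributes one minterm — ¬X·¬Y·Z·¬W; ¬X·Y·Z·W; X·¬Y·¬Z·W; X·¬Y·Z·¬W — and their disjunction is a sum-of-products form of F.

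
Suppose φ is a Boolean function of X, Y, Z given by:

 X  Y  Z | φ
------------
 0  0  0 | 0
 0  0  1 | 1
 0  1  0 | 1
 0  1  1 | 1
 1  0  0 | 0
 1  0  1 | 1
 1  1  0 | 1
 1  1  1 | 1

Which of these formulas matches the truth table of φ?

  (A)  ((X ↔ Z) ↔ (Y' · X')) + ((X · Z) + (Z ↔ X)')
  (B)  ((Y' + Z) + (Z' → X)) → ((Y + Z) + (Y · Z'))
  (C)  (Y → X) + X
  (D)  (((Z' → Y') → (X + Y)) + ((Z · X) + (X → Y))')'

B

(A) disagrees with φ on (0,0,0) (formula → 1, table → 0); rule it out.
(C) disagrees with φ on (0,0,0) (formula → 1, table → 0); rule it out.
(D) disagrees with φ on (0,0,0) (formula → 1, table → 0); rule it out.
That leaves (B). Evaluating it on every row reproduces the table of φ exactly.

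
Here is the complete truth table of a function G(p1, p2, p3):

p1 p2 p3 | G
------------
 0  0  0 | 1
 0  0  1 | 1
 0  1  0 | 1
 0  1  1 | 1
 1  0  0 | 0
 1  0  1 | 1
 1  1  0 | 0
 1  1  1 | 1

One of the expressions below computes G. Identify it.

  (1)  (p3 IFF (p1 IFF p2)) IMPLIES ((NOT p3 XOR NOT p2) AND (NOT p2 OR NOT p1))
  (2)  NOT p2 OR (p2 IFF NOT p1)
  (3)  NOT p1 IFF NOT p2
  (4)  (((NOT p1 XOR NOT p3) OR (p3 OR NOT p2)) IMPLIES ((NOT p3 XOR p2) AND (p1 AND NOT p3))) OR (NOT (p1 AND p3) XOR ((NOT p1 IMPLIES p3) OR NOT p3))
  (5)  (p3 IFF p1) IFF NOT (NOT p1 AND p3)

5

(1): at (1,1,0) it gives 1, but G = 0 — eliminated.
(2): at (1,0,0) it gives 1, but G = 0 — eliminated.
(3): at (0,1,0) it gives 0, but G = 1 — eliminated.
(4): at (0,0,0) it gives 0, but G = 1 — eliminated.
(5) is the remaining candidate, and it agrees with G on all 8 inputs.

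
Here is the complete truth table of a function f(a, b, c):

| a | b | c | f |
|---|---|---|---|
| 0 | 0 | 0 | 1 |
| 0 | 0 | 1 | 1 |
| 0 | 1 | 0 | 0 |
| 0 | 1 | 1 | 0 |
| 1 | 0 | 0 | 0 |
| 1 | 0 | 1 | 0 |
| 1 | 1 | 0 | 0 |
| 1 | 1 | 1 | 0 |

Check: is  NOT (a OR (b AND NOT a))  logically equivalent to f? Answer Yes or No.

Test each input against both f and the formula:
  a=0, b=0, c=0: formula gives 1, f = 1 ✓
  a=0, b=0, c=1: formula gives 1, f = 1 ✓
  a=0, b=1, c=0: formula gives 0, f = 0 ✓
  a=0, b=1, c=1: formula gives 0, f = 0 ✓
  a=1, b=0, c=0: formula gives 0, f = 0 ✓
  …and likewise for the remaining 3 rows.
All 8 rows match — the expression computes f exactly.

Yes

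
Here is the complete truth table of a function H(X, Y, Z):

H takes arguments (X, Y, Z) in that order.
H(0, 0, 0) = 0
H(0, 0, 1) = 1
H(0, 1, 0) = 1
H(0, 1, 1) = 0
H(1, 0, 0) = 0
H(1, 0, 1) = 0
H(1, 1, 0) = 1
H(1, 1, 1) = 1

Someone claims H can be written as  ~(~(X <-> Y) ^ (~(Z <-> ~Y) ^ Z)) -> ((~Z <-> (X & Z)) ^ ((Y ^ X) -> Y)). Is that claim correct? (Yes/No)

Check the formula against H row by row:
  X=0, Y=0, Z=0: formula gives 1, but H = 0 ✗
A single disagreement suffices: at (0,0,0) they differ, so the formula does not compute H.

No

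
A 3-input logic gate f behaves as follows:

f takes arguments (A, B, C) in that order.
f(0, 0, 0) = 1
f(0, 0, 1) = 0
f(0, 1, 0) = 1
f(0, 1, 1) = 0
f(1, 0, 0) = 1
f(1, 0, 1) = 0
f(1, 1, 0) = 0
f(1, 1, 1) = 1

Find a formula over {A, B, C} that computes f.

f(A, B, C) = ((((¬A ∧ ¬B) ∧ ¬C) ∨ ((¬A ∧ B) ∧ ¬C)) ∨ ((A ∧ ¬B) ∧ ¬C)) ∨ ((A ∧ B) ∧ C)

The 1-rows are (0,0,0), (0,1,0), (1,0,0), (1,1,1). Each contributes one minterm — ¬A·¬B·¬C; ¬A·B·¬C; A·¬B·¬C; A·B·C — and their disjunction is a sum-of-products form of f.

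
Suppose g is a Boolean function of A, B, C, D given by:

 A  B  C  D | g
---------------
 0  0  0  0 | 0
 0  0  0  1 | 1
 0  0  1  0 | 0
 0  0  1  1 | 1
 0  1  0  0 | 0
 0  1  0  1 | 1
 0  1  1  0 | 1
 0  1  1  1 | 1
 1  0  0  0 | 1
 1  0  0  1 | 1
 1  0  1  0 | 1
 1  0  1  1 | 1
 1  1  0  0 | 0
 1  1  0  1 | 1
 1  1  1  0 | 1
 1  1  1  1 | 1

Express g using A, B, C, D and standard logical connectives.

The 0-rows are (0,0,0,0), (0,0,1,0), (0,1,0,0), (1,1,0,0). Take each as a conjunction (¬A·¬B·¬C·¬D, ¬A·¬B·C·¬D, ¬A·B·¬C·¬D, A·B·¬C·¬D), form their disjunction, and complement — that gives a formula that is 1 everywhere g is.

g(A, B, C, D) = NOT ((((((NOT A AND NOT B) AND NOT C) AND NOT D) OR (((NOT A AND NOT B) AND C) AND NOT D)) OR (((NOT A AND B) AND NOT C) AND NOT D)) OR (((A AND B) AND NOT C) AND NOT D))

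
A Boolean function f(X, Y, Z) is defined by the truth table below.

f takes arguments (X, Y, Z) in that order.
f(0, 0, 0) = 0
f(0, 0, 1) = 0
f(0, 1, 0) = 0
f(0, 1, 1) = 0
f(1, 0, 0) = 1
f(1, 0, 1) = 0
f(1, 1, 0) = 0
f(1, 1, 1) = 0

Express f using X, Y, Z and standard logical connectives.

Only row (1,0,0) gives 1. That row's minterm X·¬Y·¬Z is f directly.

f(X, Y, Z) = (X & ~Y) & ~Z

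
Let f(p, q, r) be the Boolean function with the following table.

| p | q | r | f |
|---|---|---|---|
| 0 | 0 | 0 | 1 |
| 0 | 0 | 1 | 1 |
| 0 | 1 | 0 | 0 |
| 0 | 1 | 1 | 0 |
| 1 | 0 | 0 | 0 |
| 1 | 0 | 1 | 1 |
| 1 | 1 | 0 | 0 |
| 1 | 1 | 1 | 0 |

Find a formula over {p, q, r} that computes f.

The 1-rows are (0,0,0), (0,0,1), (1,0,1). Each contributes one minterm — ¬p·¬q·¬r; ¬p·¬q·r; p·¬q·r — and their disjunction is a sum-of-products form of f.

f(p, q, r) = (((NOT p AND NOT q) AND NOT r) OR ((NOT p AND NOT q) AND r)) OR ((p AND NOT q) AND r)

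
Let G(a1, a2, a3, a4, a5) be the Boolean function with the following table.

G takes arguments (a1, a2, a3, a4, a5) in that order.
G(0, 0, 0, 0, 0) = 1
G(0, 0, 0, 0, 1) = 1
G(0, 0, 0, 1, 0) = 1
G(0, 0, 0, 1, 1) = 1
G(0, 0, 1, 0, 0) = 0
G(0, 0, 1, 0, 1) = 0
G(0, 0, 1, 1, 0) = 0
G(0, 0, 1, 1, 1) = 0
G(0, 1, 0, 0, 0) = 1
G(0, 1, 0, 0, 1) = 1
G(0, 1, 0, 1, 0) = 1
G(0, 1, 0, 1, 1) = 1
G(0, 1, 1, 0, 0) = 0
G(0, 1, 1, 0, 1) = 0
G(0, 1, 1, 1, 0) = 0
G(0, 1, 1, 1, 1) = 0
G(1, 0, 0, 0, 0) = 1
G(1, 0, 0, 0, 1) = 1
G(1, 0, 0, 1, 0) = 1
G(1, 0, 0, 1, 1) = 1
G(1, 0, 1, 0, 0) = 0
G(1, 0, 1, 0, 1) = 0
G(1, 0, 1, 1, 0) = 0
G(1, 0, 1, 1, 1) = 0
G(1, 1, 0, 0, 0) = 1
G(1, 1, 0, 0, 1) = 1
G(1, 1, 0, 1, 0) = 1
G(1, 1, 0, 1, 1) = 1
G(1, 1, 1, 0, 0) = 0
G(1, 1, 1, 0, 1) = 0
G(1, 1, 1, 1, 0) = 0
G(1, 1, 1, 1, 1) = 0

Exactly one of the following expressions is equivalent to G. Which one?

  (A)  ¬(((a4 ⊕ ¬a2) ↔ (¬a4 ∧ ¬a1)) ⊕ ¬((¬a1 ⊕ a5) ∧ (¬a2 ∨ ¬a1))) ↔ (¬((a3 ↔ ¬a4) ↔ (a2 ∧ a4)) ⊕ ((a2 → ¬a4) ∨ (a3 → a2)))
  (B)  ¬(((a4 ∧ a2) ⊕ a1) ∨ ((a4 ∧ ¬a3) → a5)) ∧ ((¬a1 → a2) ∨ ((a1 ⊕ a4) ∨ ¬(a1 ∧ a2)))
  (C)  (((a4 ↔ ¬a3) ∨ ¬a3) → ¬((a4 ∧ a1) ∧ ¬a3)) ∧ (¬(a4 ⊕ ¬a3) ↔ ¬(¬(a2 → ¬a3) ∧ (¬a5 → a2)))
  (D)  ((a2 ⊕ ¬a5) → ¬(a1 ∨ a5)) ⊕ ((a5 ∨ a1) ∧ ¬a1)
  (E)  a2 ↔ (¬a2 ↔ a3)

E

(A): at (0,0,0,0,0) it gives 0, but G = 1 — eliminated.
(B): at (0,0,0,0,0) it gives 0, but G = 1 — eliminated.
(C): at (0,0,0,0,0) it gives 0, but G = 1 — eliminated.
(D): at (0,0,0,0,1) it gives 0, but G = 1 — eliminated.
(E) is the remaining candidate, and it agrees with G on all 32 inputs.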